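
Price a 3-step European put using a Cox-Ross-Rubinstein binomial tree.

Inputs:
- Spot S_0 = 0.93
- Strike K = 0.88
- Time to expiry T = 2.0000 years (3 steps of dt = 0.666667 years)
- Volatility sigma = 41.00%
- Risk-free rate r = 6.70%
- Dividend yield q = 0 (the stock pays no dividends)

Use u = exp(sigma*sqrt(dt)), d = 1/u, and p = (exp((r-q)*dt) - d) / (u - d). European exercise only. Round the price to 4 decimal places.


Answer: Price = V(0,0) = 0.1373

Derivation:
dt = T/N = 0.666667
u = exp(sigma*sqrt(dt)) = 1.397610; d = 1/u = 0.715507
p = (exp((r-q)*dt) - d) / (u - d) = 0.484050
Discount per step: exp(-r*dt) = 0.956316
Stock lattice S(k, i) with i counting down-moves:
  k=0: S(0,0) = 0.9300
  k=1: S(1,0) = 1.2998; S(1,1) = 0.6654
  k=2: S(2,0) = 1.8166; S(2,1) = 0.9300; S(2,2) = 0.4761
  k=3: S(3,0) = 2.5389; S(3,1) = 1.2998; S(3,2) = 0.6654; S(3,3) = 0.3407
Terminal payoffs V(N, i) = max(K - S_T, 0):
  V(3,0) = 0.000000; V(3,1) = 0.000000; V(3,2) = 0.214578; V(3,3) = 0.539337
Backward induction: V(k, i) = exp(-r*dt) * [p * V(k+1, i) + (1-p) * V(k+1, i+1)].
  V(2,0) = exp(-r*dt) * [p*0.000000 + (1-p)*0.000000] = 0.000000
  V(2,1) = exp(-r*dt) * [p*0.000000 + (1-p)*0.214578] = 0.105875
  V(2,2) = exp(-r*dt) * [p*0.214578 + (1-p)*0.539337] = 0.365444
  V(1,0) = exp(-r*dt) * [p*0.000000 + (1-p)*0.105875] = 0.052240
  V(1,1) = exp(-r*dt) * [p*0.105875 + (1-p)*0.365444] = 0.229324
  V(0,0) = exp(-r*dt) * [p*0.052240 + (1-p)*0.229324] = 0.137333


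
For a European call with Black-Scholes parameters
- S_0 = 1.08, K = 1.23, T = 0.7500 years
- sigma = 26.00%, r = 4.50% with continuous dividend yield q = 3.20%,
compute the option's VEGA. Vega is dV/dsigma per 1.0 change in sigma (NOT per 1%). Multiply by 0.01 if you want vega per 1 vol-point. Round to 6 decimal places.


d1 = -0.4217016473; d2 = -0.6468682523
phi(d1) = 0.3650011872; exp(-qT) = 0.9762857098; exp(-rT) = 0.9668131777
Vega = S * exp(-qT) * phi(d1) * sqrt(T) = 1.0800 * 0.9762857098 * 0.3650011872 * 0.8660254038 = 0.333293

Answer: Vega = 0.333293


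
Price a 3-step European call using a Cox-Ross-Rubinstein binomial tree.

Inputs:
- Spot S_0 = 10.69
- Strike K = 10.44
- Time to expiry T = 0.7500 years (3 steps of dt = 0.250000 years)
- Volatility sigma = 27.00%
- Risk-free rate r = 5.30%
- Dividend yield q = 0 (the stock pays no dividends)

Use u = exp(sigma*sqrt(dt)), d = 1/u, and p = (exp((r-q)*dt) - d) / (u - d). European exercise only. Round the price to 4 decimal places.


Answer: Price = V(0,0) = 1.4022

Derivation:
dt = T/N = 0.250000
u = exp(sigma*sqrt(dt)) = 1.144537; d = 1/u = 0.873716
p = (exp((r-q)*dt) - d) / (u - d) = 0.515552
Discount per step: exp(-r*dt) = 0.986837
Stock lattice S(k, i) with i counting down-moves:
  k=0: S(0,0) = 10.6900
  k=1: S(1,0) = 12.2351; S(1,1) = 9.3400
  k=2: S(2,0) = 14.0035; S(2,1) = 10.6900; S(2,2) = 8.1605
  k=3: S(3,0) = 16.0275; S(3,1) = 12.2351; S(3,2) = 9.3400; S(3,3) = 7.1300
Terminal payoffs V(N, i) = max(S_T - K, 0):
  V(3,0) = 5.587544; V(3,1) = 1.795098; V(3,2) = 0.000000; V(3,3) = 0.000000
Backward induction: V(k, i) = exp(-r*dt) * [p * V(k+1, i) + (1-p) * V(k+1, i+1)].
  V(2,0) = exp(-r*dt) * [p*5.587544 + (1-p)*1.795098] = 3.700938
  V(2,1) = exp(-r*dt) * [p*1.795098 + (1-p)*0.000000] = 0.913285
  V(2,2) = exp(-r*dt) * [p*0.000000 + (1-p)*0.000000] = 0.000000
  V(1,0) = exp(-r*dt) * [p*3.700938 + (1-p)*0.913285] = 2.319527
  V(1,1) = exp(-r*dt) * [p*0.913285 + (1-p)*0.000000] = 0.464648
  V(0,0) = exp(-r*dt) * [p*2.319527 + (1-p)*0.464648] = 1.402232


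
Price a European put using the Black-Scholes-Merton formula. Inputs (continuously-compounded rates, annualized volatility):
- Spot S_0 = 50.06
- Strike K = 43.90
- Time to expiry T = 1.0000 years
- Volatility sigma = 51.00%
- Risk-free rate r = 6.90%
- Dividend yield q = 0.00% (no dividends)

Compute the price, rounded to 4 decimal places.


Answer: Price = 5.2978

Derivation:
d1 = (ln(S/K) + (r - q + 0.5*sigma^2) * T) / (sigma * sqrt(T)) = 0.64776072
d2 = d1 - sigma * sqrt(T) = 0.13776072
exp(-rT) = 0.93332668; exp(-qT) = 1.00000000
P = K * exp(-rT) * N(-d2) - S_0 * exp(-qT) * N(-d1)
N(-d1) = 0.25856986; N(-d2) = 0.44521477
P = 43.9000 * 0.93332668 * 0.44521477 - 50.0600 * 1.00000000 * 0.25856986 = 5.2978


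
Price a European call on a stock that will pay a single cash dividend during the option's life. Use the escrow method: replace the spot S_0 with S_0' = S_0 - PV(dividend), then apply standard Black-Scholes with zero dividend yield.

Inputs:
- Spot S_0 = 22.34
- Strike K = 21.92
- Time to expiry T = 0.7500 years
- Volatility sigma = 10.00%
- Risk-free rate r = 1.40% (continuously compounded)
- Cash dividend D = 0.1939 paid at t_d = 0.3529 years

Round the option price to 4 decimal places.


Answer: Price = 1.0068

Derivation:
PV(D) = D * exp(-r * t_d) = 0.1939 * 0.99507158 = 0.19294438
S_0' = S_0 - PV(D) = 22.3400 - 0.19294438 = 22.14705562
d1 = (ln(S_0'/K) + (r + sigma^2/2)*T) / (sigma*sqrt(T)) = 0.28353783
d2 = d1 - sigma*sqrt(T) = 0.19693529
exp(-rT) = 0.98955493
N(d1) = 0.61161771; N(d2) = 0.57806091
C = S_0' * N(d1) - K * exp(-rT) * N(d2) = 22.14705562 * 0.61161771 - 21.9200 * 0.98955493 * 0.57806091 = 1.0068


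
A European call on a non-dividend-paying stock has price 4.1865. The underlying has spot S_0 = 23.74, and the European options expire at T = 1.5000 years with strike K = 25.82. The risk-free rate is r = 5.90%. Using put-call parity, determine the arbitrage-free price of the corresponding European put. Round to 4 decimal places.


Answer: Put price = 4.0796

Derivation:
Put-call parity: C - P = S_0 * exp(-qT) - K * exp(-rT).
S_0 * exp(-qT) = 23.7400 * 1.00000000 = 23.74000000
K * exp(-rT) = 25.8200 * 0.91530311 = 23.63312632
P = C - S*exp(-qT) + K*exp(-rT)
P = 4.1865 - 23.74000000 + 23.63312632 = 4.0796


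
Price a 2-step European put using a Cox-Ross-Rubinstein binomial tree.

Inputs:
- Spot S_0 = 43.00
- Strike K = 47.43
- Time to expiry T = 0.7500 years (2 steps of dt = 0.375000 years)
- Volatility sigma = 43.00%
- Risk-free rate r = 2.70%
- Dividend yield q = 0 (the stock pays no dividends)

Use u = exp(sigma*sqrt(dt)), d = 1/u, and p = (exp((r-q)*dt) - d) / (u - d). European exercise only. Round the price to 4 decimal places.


dt = T/N = 0.375000
u = exp(sigma*sqrt(dt)) = 1.301243; d = 1/u = 0.768496
p = (exp((r-q)*dt) - d) / (u - d) = 0.453650
Discount per step: exp(-r*dt) = 0.989926
Stock lattice S(k, i) with i counting down-moves:
  k=0: S(0,0) = 43.0000
  k=1: S(1,0) = 55.9535; S(1,1) = 33.0453
  k=2: S(2,0) = 72.8091; S(2,1) = 43.0000; S(2,2) = 25.3952
Terminal payoffs V(N, i) = max(K - S_T, 0):
  V(2,0) = 0.000000; V(2,1) = 4.430000; V(2,2) = 22.034809
Backward induction: V(k, i) = exp(-r*dt) * [p * V(k+1, i) + (1-p) * V(k+1, i+1)].
  V(1,0) = exp(-r*dt) * [p*0.000000 + (1-p)*4.430000] = 2.395950
  V(1,1) = exp(-r*dt) * [p*4.430000 + (1-p)*22.034809] = 13.906874
  V(0,0) = exp(-r*dt) * [p*2.395950 + (1-p)*13.906874] = 8.597458

Answer: Price = V(0,0) = 8.5975


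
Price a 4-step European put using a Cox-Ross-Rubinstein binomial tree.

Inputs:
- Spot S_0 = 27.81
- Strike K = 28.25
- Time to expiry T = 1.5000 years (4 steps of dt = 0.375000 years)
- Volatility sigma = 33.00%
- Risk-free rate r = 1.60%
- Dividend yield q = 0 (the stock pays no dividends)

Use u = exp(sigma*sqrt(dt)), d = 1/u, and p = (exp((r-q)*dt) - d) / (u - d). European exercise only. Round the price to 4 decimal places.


Answer: Price = V(0,0) = 4.1317

Derivation:
dt = T/N = 0.375000
u = exp(sigma*sqrt(dt)) = 1.223949; d = 1/u = 0.817027
p = (exp((r-q)*dt) - d) / (u - d) = 0.464440
Discount per step: exp(-r*dt) = 0.994018
Stock lattice S(k, i) with i counting down-moves:
  k=0: S(0,0) = 27.8100
  k=1: S(1,0) = 34.0380; S(1,1) = 22.7215
  k=2: S(2,0) = 41.6608; S(2,1) = 27.8100; S(2,2) = 18.5641
  k=3: S(3,0) = 50.9908; S(3,1) = 34.0380; S(3,2) = 22.7215; S(3,3) = 15.1674
  k=4: S(4,0) = 62.4101; S(4,1) = 41.6608; S(4,2) = 27.8100; S(4,3) = 18.5641; S(4,4) = 12.3922
Terminal payoffs V(N, i) = max(K - S_T, 0):
  V(4,0) = 0.000000; V(4,1) = 0.000000; V(4,2) = 0.440000; V(4,3) = 9.685895; V(4,4) = 15.857840
Backward induction: V(k, i) = exp(-r*dt) * [p * V(k+1, i) + (1-p) * V(k+1, i+1)].
  V(3,0) = exp(-r*dt) * [p*0.000000 + (1-p)*0.000000] = 0.000000
  V(3,1) = exp(-r*dt) * [p*0.000000 + (1-p)*0.440000] = 0.234237
  V(3,2) = exp(-r*dt) * [p*0.440000 + (1-p)*9.685895] = 5.359481
  V(3,3) = exp(-r*dt) * [p*9.685895 + (1-p)*15.857840] = 12.913629
  V(2,0) = exp(-r*dt) * [p*0.000000 + (1-p)*0.234237] = 0.124698
  V(2,1) = exp(-r*dt) * [p*0.234237 + (1-p)*5.359481] = 2.961293
  V(2,2) = exp(-r*dt) * [p*5.359481 + (1-p)*12.913629] = 9.348921
  V(1,0) = exp(-r*dt) * [p*0.124698 + (1-p)*2.961293] = 1.634032
  V(1,1) = exp(-r*dt) * [p*2.961293 + (1-p)*9.348921] = 6.344075
  V(0,0) = exp(-r*dt) * [p*1.634032 + (1-p)*6.344075] = 4.131680


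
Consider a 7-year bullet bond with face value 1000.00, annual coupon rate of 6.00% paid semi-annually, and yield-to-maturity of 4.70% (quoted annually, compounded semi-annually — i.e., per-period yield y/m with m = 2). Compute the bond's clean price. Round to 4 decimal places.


Coupon per period c = face * coupon_rate / m = 30.000000
Periods per year m = 2; per-period yield y/m = 0.023500
Number of cashflows N = 14
Cashflows (t years, CF_t, discount factor 1/(1+y/m)^(m*t), PV):
  t = 0.5000: CF_t = 30.000000, DF = 0.977040, PV = 29.311187
  t = 1.0000: CF_t = 30.000000, DF = 0.954606, PV = 28.638190
  t = 1.5000: CF_t = 30.000000, DF = 0.932688, PV = 27.980645
  t = 2.0000: CF_t = 30.000000, DF = 0.911273, PV = 27.338197
  t = 2.5000: CF_t = 30.000000, DF = 0.890350, PV = 26.710500
  t = 3.0000: CF_t = 30.000000, DF = 0.869907, PV = 26.097216
  t = 3.5000: CF_t = 30.000000, DF = 0.849934, PV = 25.498012
  t = 4.0000: CF_t = 30.000000, DF = 0.830419, PV = 24.912567
  t = 4.5000: CF_t = 30.000000, DF = 0.811352, PV = 24.340564
  t = 5.0000: CF_t = 30.000000, DF = 0.792723, PV = 23.781694
  t = 5.5000: CF_t = 30.000000, DF = 0.774522, PV = 23.235656
  t = 6.0000: CF_t = 30.000000, DF = 0.756739, PV = 22.702155
  t = 6.5000: CF_t = 30.000000, DF = 0.739363, PV = 22.180904
  t = 7.0000: CF_t = 1030.000000, DF = 0.722387, PV = 744.058987
Price P = sum_t PV_t = 1076.786473

Answer: Price = 1076.7865


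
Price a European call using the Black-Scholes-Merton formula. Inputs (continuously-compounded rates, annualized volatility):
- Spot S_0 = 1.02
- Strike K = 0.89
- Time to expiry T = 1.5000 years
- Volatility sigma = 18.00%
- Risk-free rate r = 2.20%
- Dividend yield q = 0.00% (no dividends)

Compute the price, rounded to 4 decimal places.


Answer: Price = 0.1851

Derivation:
d1 = (ln(S/K) + (r - q + 0.5*sigma^2) * T) / (sigma * sqrt(T)) = 0.87835275
d2 = d1 - sigma * sqrt(T) = 0.65789867
exp(-rT) = 0.96753856; exp(-qT) = 1.00000000
C = S_0 * exp(-qT) * N(d1) - K * exp(-rT) * N(d2)
N(d1) = 0.81012384; N(d2) = 0.74469838
C = 1.0200 * 1.00000000 * 0.81012384 - 0.8900 * 0.96753856 * 0.74469838 = 0.1851


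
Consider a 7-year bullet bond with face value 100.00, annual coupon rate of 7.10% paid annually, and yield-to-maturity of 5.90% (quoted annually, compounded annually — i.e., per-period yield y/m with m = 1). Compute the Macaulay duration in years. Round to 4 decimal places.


Coupon per period c = face * coupon_rate / m = 7.100000
Periods per year m = 1; per-period yield y/m = 0.059000
Number of cashflows N = 7
Cashflows (t years, CF_t, discount factor 1/(1+y/m)^(m*t), PV):
  t = 1.0000: CF_t = 7.100000, DF = 0.944287, PV = 6.704438
  t = 2.0000: CF_t = 7.100000, DF = 0.891678, PV = 6.330914
  t = 3.0000: CF_t = 7.100000, DF = 0.842000, PV = 5.978200
  t = 4.0000: CF_t = 7.100000, DF = 0.795090, PV = 5.645137
  t = 5.0000: CF_t = 7.100000, DF = 0.750793, PV = 5.330630
  t = 6.0000: CF_t = 7.100000, DF = 0.708964, PV = 5.033645
  t = 7.0000: CF_t = 107.100000, DF = 0.669466, PV = 71.699768
Price P = sum_t PV_t = 106.722733
Macaulay numerator sum_t t * PV_t:
  t * PV_t at t = 1.0000: 6.704438
  t * PV_t at t = 2.0000: 12.661828
  t * PV_t at t = 3.0000: 17.934601
  t * PV_t at t = 4.0000: 22.580549
  t * PV_t at t = 5.0000: 26.653151
  t * PV_t at t = 6.0000: 30.201870
  t * PV_t at t = 7.0000: 501.898376
Macaulay duration D = (sum_t t * PV_t) / P = 618.634813 / 106.722733 = 5.796655

Answer: Macaulay duration = 5.7967 years


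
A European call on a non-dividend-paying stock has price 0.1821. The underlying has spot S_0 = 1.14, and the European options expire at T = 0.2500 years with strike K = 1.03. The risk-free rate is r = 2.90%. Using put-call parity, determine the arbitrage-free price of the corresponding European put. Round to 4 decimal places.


Answer: Put price = 0.0647

Derivation:
Put-call parity: C - P = S_0 * exp(-qT) - K * exp(-rT).
S_0 * exp(-qT) = 1.1400 * 1.00000000 = 1.14000000
K * exp(-rT) = 1.0300 * 0.99277622 = 1.02255950
P = C - S*exp(-qT) + K*exp(-rT)
P = 0.1821 - 1.14000000 + 1.02255950 = 0.0647


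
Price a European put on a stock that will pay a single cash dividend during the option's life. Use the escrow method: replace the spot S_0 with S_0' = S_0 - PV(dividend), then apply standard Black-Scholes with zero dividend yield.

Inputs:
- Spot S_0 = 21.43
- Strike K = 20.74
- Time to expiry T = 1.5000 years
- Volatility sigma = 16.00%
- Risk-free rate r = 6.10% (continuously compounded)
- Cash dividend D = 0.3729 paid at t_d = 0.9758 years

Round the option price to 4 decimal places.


PV(D) = D * exp(-r * t_d) = 0.3729 * 0.94221311 = 0.35135127
S_0' = S_0 - PV(D) = 21.4300 - 0.35135127 = 21.07864873
d1 = (ln(S_0'/K) + (r + sigma^2/2)*T) / (sigma*sqrt(T)) = 0.64756557
d2 = d1 - sigma*sqrt(T) = 0.45160639
exp(-rT) = 0.91256132
N(-d1) = 0.25863299; N(-d2) = 0.32577628
P = K * exp(-rT) * N(-d2) - S_0' * N(-d1) = 20.7400 * 0.91256132 * 0.32577628 - 21.07864873 * 0.25863299 = 0.7142

Answer: Price = 0.7142


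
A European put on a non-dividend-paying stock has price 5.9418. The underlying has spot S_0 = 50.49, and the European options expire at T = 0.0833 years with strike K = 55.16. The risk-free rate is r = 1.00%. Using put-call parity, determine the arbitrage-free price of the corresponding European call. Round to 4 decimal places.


Put-call parity: C - P = S_0 * exp(-qT) - K * exp(-rT).
S_0 * exp(-qT) = 50.4900 * 1.00000000 = 50.49000000
K * exp(-rT) = 55.1600 * 0.99916735 = 55.11407085
C = P + S*exp(-qT) - K*exp(-rT)
C = 5.9418 + 50.49000000 - 55.11407085 = 1.3177

Answer: Call price = 1.3177


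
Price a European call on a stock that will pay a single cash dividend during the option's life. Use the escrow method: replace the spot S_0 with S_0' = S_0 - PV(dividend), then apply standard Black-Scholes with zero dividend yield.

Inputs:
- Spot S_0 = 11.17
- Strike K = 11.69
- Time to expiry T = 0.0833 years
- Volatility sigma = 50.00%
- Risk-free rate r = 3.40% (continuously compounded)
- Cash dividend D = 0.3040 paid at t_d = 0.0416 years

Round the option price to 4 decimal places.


Answer: Price = 0.3276

Derivation:
PV(D) = D * exp(-r * t_d) = 0.3040 * 0.99858660 = 0.30357033
S_0' = S_0 - PV(D) = 11.1700 - 0.30357033 = 10.86642967
d1 = (ln(S_0'/K) + (r + sigma^2/2)*T) / (sigma*sqrt(T)) = -0.41446487
d2 = d1 - sigma*sqrt(T) = -0.55877357
exp(-rT) = 0.99717181
N(d1) = 0.33926685; N(d2) = 0.28815813
C = S_0' * N(d1) - K * exp(-rT) * N(d2) = 10.86642967 * 0.33926685 - 11.6900 * 0.99717181 * 0.28815813 = 0.3276


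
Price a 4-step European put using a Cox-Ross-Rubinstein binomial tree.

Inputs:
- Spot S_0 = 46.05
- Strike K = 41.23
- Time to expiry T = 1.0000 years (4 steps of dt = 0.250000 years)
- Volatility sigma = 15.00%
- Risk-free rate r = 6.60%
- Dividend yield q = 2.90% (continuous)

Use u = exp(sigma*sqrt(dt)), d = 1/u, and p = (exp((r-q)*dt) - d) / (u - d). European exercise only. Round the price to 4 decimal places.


Answer: Price = V(0,0) = 0.5993

Derivation:
dt = T/N = 0.250000
u = exp(sigma*sqrt(dt)) = 1.077884; d = 1/u = 0.927743
p = (exp((r-q)*dt) - d) / (u - d) = 0.543153
Discount per step: exp(-r*dt) = 0.983635
Stock lattice S(k, i) with i counting down-moves:
  k=0: S(0,0) = 46.0500
  k=1: S(1,0) = 49.6366; S(1,1) = 42.7226
  k=2: S(2,0) = 53.5025; S(2,1) = 46.0500; S(2,2) = 39.6356
  k=3: S(3,0) = 57.6695; S(3,1) = 49.6366; S(3,2) = 42.7226; S(3,3) = 36.7717
  k=4: S(4,0) = 62.1610; S(4,1) = 53.5025; S(4,2) = 46.0500; S(4,3) = 39.6356; S(4,4) = 34.1147
Terminal payoffs V(N, i) = max(K - S_T, 0):
  V(4,0) = 0.000000; V(4,1) = 0.000000; V(4,2) = 0.000000; V(4,3) = 1.594398; V(4,4) = 7.115321
Backward induction: V(k, i) = exp(-r*dt) * [p * V(k+1, i) + (1-p) * V(k+1, i+1)].
  V(3,0) = exp(-r*dt) * [p*0.000000 + (1-p)*0.000000] = 0.000000
  V(3,1) = exp(-r*dt) * [p*0.000000 + (1-p)*0.000000] = 0.000000
  V(3,2) = exp(-r*dt) * [p*0.000000 + (1-p)*1.594398] = 0.716475
  V(3,3) = exp(-r*dt) * [p*1.594398 + (1-p)*7.115321] = 4.049245
  V(2,0) = exp(-r*dt) * [p*0.000000 + (1-p)*0.000000] = 0.000000
  V(2,1) = exp(-r*dt) * [p*0.000000 + (1-p)*0.716475] = 0.321963
  V(2,2) = exp(-r*dt) * [p*0.716475 + (1-p)*4.049245] = 2.202399
  V(1,0) = exp(-r*dt) * [p*0.000000 + (1-p)*0.321963] = 0.144680
  V(1,1) = exp(-r*dt) * [p*0.321963 + (1-p)*2.202399] = 1.161706
  V(0,0) = exp(-r*dt) * [p*0.144680 + (1-p)*1.161706] = 0.599334


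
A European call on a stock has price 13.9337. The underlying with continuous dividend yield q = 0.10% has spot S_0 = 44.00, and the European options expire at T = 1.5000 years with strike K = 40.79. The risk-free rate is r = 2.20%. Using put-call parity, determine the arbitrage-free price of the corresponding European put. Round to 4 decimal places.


Put-call parity: C - P = S_0 * exp(-qT) - K * exp(-rT).
S_0 * exp(-qT) = 44.0000 * 0.99850112 = 43.93404948
K * exp(-rT) = 40.7900 * 0.96753856 = 39.46589785
P = C - S*exp(-qT) + K*exp(-rT)
P = 13.9337 - 43.93404948 + 39.46589785 = 9.4655

Answer: Put price = 9.4655


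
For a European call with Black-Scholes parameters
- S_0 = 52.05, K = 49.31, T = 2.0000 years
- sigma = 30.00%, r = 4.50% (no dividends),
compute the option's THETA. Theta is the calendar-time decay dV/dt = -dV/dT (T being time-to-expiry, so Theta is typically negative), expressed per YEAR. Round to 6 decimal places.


d1 = 0.5517268892; d2 = 0.1274628205
phi(d1) = 0.3426177745; exp(-qT) = 1.0000000000; exp(-rT) = 0.9139311853
Theta = -S*exp(-qT)*phi(d1)*sigma/(2*sqrt(T)) - r*K*exp(-rT)*N(d2) + q*S*exp(-qT)*N(d1)
N(d1) = 0.7094322578; N(d2) = 0.5507129510; sqrt(T) = 1.4142135624
Term 1 = -52.0500 * 1.0000000000 * 0.3426177745 * 0.3000 / (2 * 1.4142135624) = -1.8915023484
Term 2 = -0.0450 * 49.3100 * 0.9139311853 * 0.5507129510 = -1.1168280235
Term 3 = 0 (no dividend yield, q = 0)
Theta = -1.8915023484 + (-1.1168280235) + (0.0000000000) = -3.008330

Answer: Theta = -3.008330


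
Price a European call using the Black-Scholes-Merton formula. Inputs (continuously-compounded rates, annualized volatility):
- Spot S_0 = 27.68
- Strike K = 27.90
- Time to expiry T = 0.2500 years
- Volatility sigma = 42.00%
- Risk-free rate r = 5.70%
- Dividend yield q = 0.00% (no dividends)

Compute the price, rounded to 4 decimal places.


d1 = (ln(S/K) + (r - q + 0.5*sigma^2) * T) / (sigma * sqrt(T)) = 0.13515925
d2 = d1 - sigma * sqrt(T) = -0.07484075
exp(-rT) = 0.98585105; exp(-qT) = 1.00000000
C = S_0 * exp(-qT) * N(d1) - K * exp(-rT) * N(d2)
N(d1) = 0.55375702; N(d2) = 0.47017071
C = 27.6800 * 1.00000000 * 0.55375702 - 27.9000 * 0.98585105 * 0.47017071 = 2.3958

Answer: Price = 2.3958


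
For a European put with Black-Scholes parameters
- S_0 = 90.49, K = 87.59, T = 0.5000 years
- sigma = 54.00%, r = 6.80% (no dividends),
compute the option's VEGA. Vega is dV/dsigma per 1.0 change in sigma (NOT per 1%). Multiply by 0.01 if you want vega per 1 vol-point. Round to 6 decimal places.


Answer: Vega = 23.879430

Derivation:
d1 = 0.3652665128; d2 = -0.0165711491
phi(d1) = 0.3731971876; exp(-qT) = 1.0000000000; exp(-rT) = 0.9665715046
Vega = S * exp(-qT) * phi(d1) * sqrt(T) = 90.4900 * 1.0000000000 * 0.3731971876 * 0.7071067812 = 23.879430


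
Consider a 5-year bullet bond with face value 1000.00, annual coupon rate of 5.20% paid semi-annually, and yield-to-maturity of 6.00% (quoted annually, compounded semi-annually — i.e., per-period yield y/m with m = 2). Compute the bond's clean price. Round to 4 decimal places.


Coupon per period c = face * coupon_rate / m = 26.000000
Periods per year m = 2; per-period yield y/m = 0.030000
Number of cashflows N = 10
Cashflows (t years, CF_t, discount factor 1/(1+y/m)^(m*t), PV):
  t = 0.5000: CF_t = 26.000000, DF = 0.970874, PV = 25.242718
  t = 1.0000: CF_t = 26.000000, DF = 0.942596, PV = 24.507494
  t = 1.5000: CF_t = 26.000000, DF = 0.915142, PV = 23.793683
  t = 2.0000: CF_t = 26.000000, DF = 0.888487, PV = 23.100663
  t = 2.5000: CF_t = 26.000000, DF = 0.862609, PV = 22.427828
  t = 3.0000: CF_t = 26.000000, DF = 0.837484, PV = 21.774591
  t = 3.5000: CF_t = 26.000000, DF = 0.813092, PV = 21.140379
  t = 4.0000: CF_t = 26.000000, DF = 0.789409, PV = 20.524640
  t = 4.5000: CF_t = 26.000000, DF = 0.766417, PV = 19.926835
  t = 5.0000: CF_t = 1026.000000, DF = 0.744094, PV = 763.440357
Price P = sum_t PV_t = 965.879189

Answer: Price = 965.8792


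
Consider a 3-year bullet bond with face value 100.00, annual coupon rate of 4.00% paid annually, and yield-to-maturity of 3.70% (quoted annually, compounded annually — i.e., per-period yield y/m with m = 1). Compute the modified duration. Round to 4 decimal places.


Coupon per period c = face * coupon_rate / m = 4.000000
Periods per year m = 1; per-period yield y/m = 0.037000
Number of cashflows N = 3
Cashflows (t years, CF_t, discount factor 1/(1+y/m)^(m*t), PV):
  t = 1.0000: CF_t = 4.000000, DF = 0.964320, PV = 3.857281
  t = 2.0000: CF_t = 4.000000, DF = 0.929913, PV = 3.719653
  t = 3.0000: CF_t = 104.000000, DF = 0.896734, PV = 93.260356
Price P = sum_t PV_t = 100.837290
First compute Macaulay numerator sum_t t * PV_t:
  t * PV_t at t = 1.0000: 3.857281
  t * PV_t at t = 2.0000: 7.439307
  t * PV_t at t = 3.0000: 279.781069
Macaulay duration D = 291.077656 / 100.837290 = 2.886607
Modified duration = D / (1 + y/m) = 2.886607 / (1 + 0.037000) = 2.783614

Answer: Modified duration = 2.7836


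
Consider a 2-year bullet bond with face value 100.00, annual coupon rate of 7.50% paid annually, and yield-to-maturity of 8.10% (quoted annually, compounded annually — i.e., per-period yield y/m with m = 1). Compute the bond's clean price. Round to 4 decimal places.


Answer: Price = 98.9315

Derivation:
Coupon per period c = face * coupon_rate / m = 7.500000
Periods per year m = 1; per-period yield y/m = 0.081000
Number of cashflows N = 2
Cashflows (t years, CF_t, discount factor 1/(1+y/m)^(m*t), PV):
  t = 1.0000: CF_t = 7.500000, DF = 0.925069, PV = 6.938020
  t = 2.0000: CF_t = 107.500000, DF = 0.855753, PV = 91.993486
Price P = sum_t PV_t = 98.931506


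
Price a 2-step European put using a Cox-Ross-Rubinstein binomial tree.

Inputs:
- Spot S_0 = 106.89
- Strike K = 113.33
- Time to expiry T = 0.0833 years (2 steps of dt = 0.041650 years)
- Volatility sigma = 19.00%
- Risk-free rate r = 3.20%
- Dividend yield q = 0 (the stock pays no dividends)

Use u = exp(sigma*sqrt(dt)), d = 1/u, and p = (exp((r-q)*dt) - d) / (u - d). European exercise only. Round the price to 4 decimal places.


Answer: Price = V(0,0) = 6.6981

Derivation:
dt = T/N = 0.041650
u = exp(sigma*sqrt(dt)) = 1.039537; d = 1/u = 0.961966
p = (exp((r-q)*dt) - d) / (u - d) = 0.507500
Discount per step: exp(-r*dt) = 0.998668
Stock lattice S(k, i) with i counting down-moves:
  k=0: S(0,0) = 106.8900
  k=1: S(1,0) = 111.1162; S(1,1) = 102.8246
  k=2: S(2,0) = 115.5094; S(2,1) = 106.8900; S(2,2) = 98.9138
Terminal payoffs V(N, i) = max(K - S_T, 0):
  V(2,0) = 0.000000; V(2,1) = 6.440000; V(2,2) = 14.416215
Backward induction: V(k, i) = exp(-r*dt) * [p * V(k+1, i) + (1-p) * V(k+1, i+1)].
  V(1,0) = exp(-r*dt) * [p*0.000000 + (1-p)*6.440000] = 3.167473
  V(1,1) = exp(-r*dt) * [p*6.440000 + (1-p)*14.416215] = 10.354473
  V(0,0) = exp(-r*dt) * [p*3.167473 + (1-p)*10.354473] = 6.698135


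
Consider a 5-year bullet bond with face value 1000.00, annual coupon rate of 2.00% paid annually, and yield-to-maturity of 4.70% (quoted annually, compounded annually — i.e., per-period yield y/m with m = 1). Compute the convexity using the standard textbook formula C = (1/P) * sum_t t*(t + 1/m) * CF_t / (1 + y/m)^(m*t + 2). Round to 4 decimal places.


Answer: Convexity = 25.8646

Derivation:
Coupon per period c = face * coupon_rate / m = 20.000000
Periods per year m = 1; per-period yield y/m = 0.047000
Number of cashflows N = 5
Cashflows (t years, CF_t, discount factor 1/(1+y/m)^(m*t), PV):
  t = 1.0000: CF_t = 20.000000, DF = 0.955110, PV = 19.102197
  t = 2.0000: CF_t = 20.000000, DF = 0.912235, PV = 18.244696
  t = 3.0000: CF_t = 20.000000, DF = 0.871284, PV = 17.425689
  t = 4.0000: CF_t = 20.000000, DF = 0.832172, PV = 16.643447
  t = 5.0000: CF_t = 1020.000000, DF = 0.794816, PV = 810.712302
Price P = sum_t PV_t = 882.128330
Convexity numerator sum_t t*(t + 1/m) * CF_t / (1+y/m)^(m*t + 2):
  t = 1.0000: term = 34.851377
  t = 2.0000: term = 99.860680
  t = 3.0000: term = 190.755836
  t = 4.0000: term = 303.654626
  t = 5.0000: term = 22186.799297
Convexity = (1/P) * sum = 22815.921816 / 882.128330 = 25.864629


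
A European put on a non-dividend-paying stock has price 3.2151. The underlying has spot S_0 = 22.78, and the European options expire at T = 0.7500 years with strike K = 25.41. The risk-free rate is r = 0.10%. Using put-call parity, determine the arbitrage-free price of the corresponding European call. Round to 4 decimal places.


Answer: Call price = 0.6042

Derivation:
Put-call parity: C - P = S_0 * exp(-qT) - K * exp(-rT).
S_0 * exp(-qT) = 22.7800 * 1.00000000 = 22.78000000
K * exp(-rT) = 25.4100 * 0.99925028 = 25.39094964
C = P + S*exp(-qT) - K*exp(-rT)
C = 3.2151 + 22.78000000 - 25.39094964 = 0.6042


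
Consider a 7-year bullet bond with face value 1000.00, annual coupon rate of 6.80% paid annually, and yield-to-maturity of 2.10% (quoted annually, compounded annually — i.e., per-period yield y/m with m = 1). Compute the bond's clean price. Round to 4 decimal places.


Answer: Price = 1303.0177

Derivation:
Coupon per period c = face * coupon_rate / m = 68.000000
Periods per year m = 1; per-period yield y/m = 0.021000
Number of cashflows N = 7
Cashflows (t years, CF_t, discount factor 1/(1+y/m)^(m*t), PV):
  t = 1.0000: CF_t = 68.000000, DF = 0.979432, PV = 66.601371
  t = 2.0000: CF_t = 68.000000, DF = 0.959287, PV = 65.231510
  t = 3.0000: CF_t = 68.000000, DF = 0.939556, PV = 63.889823
  t = 4.0000: CF_t = 68.000000, DF = 0.920231, PV = 62.575733
  t = 5.0000: CF_t = 68.000000, DF = 0.901304, PV = 61.288671
  t = 6.0000: CF_t = 68.000000, DF = 0.882766, PV = 60.028081
  t = 7.0000: CF_t = 1068.000000, DF = 0.864609, PV = 923.402526
Price P = sum_t PV_t = 1303.017714


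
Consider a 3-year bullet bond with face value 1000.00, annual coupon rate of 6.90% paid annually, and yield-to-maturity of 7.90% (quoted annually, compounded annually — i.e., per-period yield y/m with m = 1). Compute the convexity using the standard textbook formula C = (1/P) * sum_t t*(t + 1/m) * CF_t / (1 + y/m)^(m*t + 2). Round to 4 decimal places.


Coupon per period c = face * coupon_rate / m = 69.000000
Periods per year m = 1; per-period yield y/m = 0.079000
Number of cashflows N = 3
Cashflows (t years, CF_t, discount factor 1/(1+y/m)^(m*t), PV):
  t = 1.0000: CF_t = 69.000000, DF = 0.926784, PV = 63.948100
  t = 2.0000: CF_t = 69.000000, DF = 0.858929, PV = 59.266080
  t = 3.0000: CF_t = 1069.000000, DF = 0.796041, PV = 850.968278
Price P = sum_t PV_t = 974.182458
Convexity numerator sum_t t*(t + 1/m) * CF_t / (1+y/m)^(m*t + 2):
  t = 1.0000: term = 109.853716
  t = 2.0000: term = 305.432019
  t = 3.0000: term = 8771.052850
Convexity = (1/P) * sum = 9186.338584 / 974.182458 = 9.429793

Answer: Convexity = 9.4298


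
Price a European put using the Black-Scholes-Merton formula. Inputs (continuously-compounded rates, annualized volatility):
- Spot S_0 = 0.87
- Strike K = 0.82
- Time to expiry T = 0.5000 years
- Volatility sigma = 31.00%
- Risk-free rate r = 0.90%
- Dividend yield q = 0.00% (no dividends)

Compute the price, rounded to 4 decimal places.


Answer: Price = 0.0498

Derivation:
d1 = (ln(S/K) + (r - q + 0.5*sigma^2) * T) / (sigma * sqrt(T)) = 0.40014886
d2 = d1 - sigma * sqrt(T) = 0.18094576
exp(-rT) = 0.99551011; exp(-qT) = 1.00000000
P = K * exp(-rT) * N(-d2) - S_0 * exp(-qT) * N(-d1)
N(-d1) = 0.34452344; N(-d2) = 0.42820508
P = 0.8200 * 0.99551011 * 0.42820508 - 0.8700 * 1.00000000 * 0.34452344 = 0.0498


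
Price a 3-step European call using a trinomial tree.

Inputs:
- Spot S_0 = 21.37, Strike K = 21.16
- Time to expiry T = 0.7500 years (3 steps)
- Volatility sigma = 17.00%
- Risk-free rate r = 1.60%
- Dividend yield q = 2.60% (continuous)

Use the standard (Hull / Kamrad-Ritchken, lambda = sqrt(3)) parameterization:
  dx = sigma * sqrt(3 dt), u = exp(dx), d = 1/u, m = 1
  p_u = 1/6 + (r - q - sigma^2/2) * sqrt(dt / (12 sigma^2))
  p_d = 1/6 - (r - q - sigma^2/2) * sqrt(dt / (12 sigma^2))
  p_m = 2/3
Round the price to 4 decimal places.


Answer: Price = V(0,0) = 1.1724

Derivation:
dt = T/N = 0.250000; dx = sigma*sqrt(3*dt) = 0.147224
u = exp(dx) = 1.158614; d = 1/u = 0.863100
p_u = 0.145908, p_m = 0.666667, p_d = 0.187426
Discount per step: exp(-r*dt) = 0.996008
Stock lattice S(k, j) with j the centered position index:
  k=0: S(0,+0) = 21.3700
  k=1: S(1,-1) = 18.4445; S(1,+0) = 21.3700; S(1,+1) = 24.7596
  k=2: S(2,-2) = 15.9194; S(2,-1) = 18.4445; S(2,+0) = 21.3700; S(2,+1) = 24.7596; S(2,+2) = 28.6868
  k=3: S(3,-3) = 13.7401; S(3,-2) = 15.9194; S(3,-1) = 18.4445; S(3,+0) = 21.3700; S(3,+1) = 24.7596; S(3,+2) = 28.6868; S(3,+3) = 33.2369
Terminal payoffs V(N, j) = max(S_T - K, 0):
  V(3,-3) = 0.000000; V(3,-2) = 0.000000; V(3,-1) = 0.000000; V(3,+0) = 0.210000; V(3,+1) = 3.599578; V(3,+2) = 7.526789; V(3,+3) = 12.076911
Backward induction: V(k, j) = exp(-r*dt) * [p_u * V(k+1, j+1) + p_m * V(k+1, j) + p_d * V(k+1, j-1)]
  V(2,-2) = exp(-r*dt) * [p_u*0.000000 + p_m*0.000000 + p_d*0.000000] = 0.000000
  V(2,-1) = exp(-r*dt) * [p_u*0.210000 + p_m*0.000000 + p_d*0.000000] = 0.030518
  V(2,+0) = exp(-r*dt) * [p_u*3.599578 + p_m*0.210000 + p_d*0.000000] = 0.662550
  V(2,+1) = exp(-r*dt) * [p_u*7.526789 + p_m*3.599578 + p_d*0.210000] = 3.523172
  V(2,+2) = exp(-r*dt) * [p_u*12.076911 + p_m*7.526789 + p_d*3.599578] = 7.424866
  V(1,-1) = exp(-r*dt) * [p_u*0.662550 + p_m*0.030518 + p_d*0.000000] = 0.116549
  V(1,+0) = exp(-r*dt) * [p_u*3.523172 + p_m*0.662550 + p_d*0.030518] = 0.957639
  V(1,+1) = exp(-r*dt) * [p_u*7.424866 + p_m*3.523172 + p_d*0.662550] = 3.542107
  V(0,+0) = exp(-r*dt) * [p_u*3.542107 + p_m*0.957639 + p_d*0.116549] = 1.172392


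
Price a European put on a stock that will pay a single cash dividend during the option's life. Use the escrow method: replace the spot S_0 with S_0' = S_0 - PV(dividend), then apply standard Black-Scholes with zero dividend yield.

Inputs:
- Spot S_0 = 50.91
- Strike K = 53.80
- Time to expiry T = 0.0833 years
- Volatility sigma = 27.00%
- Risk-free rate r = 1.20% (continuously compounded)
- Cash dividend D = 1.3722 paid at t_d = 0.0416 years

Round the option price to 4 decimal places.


Answer: Price = 4.5142

Derivation:
PV(D) = D * exp(-r * t_d) = 1.3722 * 0.99950092 = 1.37151517
S_0' = S_0 - PV(D) = 50.9100 - 1.37151517 = 49.53848483
d1 = (ln(S_0'/K) + (r + sigma^2/2)*T) / (sigma*sqrt(T)) = -1.00719968
d2 = d1 - sigma*sqrt(T) = -1.08512637
exp(-rT) = 0.99900090
N(-d1) = 0.84308059; N(-d2) = 0.86106716
P = K * exp(-rT) * N(-d2) - S_0' * N(-d1) = 53.8000 * 0.99900090 * 0.86106716 - 49.53848483 * 0.84308059 = 4.5142


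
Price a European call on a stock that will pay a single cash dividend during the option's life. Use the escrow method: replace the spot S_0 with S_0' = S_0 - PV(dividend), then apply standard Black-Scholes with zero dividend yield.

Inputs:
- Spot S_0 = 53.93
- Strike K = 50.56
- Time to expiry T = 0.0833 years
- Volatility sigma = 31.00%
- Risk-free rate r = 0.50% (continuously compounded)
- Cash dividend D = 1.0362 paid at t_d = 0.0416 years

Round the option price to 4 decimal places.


Answer: Price = 3.2567

Derivation:
PV(D) = D * exp(-r * t_d) = 1.0362 * 0.99979202 = 1.03598449
S_0' = S_0 - PV(D) = 53.9300 - 1.03598449 = 52.89401551
d1 = (ln(S_0'/K) + (r + sigma^2/2)*T) / (sigma*sqrt(T)) = 0.55379175
d2 = d1 - sigma*sqrt(T) = 0.46432036
exp(-rT) = 0.99958359
N(d1) = 0.71013931; N(d2) = 0.67879088
C = S_0' * N(d1) - K * exp(-rT) * N(d2) = 52.89401551 * 0.71013931 - 50.5600 * 0.99958359 * 0.67879088 = 3.2567


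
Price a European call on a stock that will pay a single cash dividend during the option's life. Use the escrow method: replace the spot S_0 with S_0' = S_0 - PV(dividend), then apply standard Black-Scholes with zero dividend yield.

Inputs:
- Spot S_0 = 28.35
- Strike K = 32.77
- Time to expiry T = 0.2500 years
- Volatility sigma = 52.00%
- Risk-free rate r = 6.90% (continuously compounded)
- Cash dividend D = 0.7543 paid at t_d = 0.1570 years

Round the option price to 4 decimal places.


Answer: Price = 1.3156

Derivation:
PV(D) = D * exp(-r * t_d) = 0.7543 * 0.98922547 = 0.74617277
S_0' = S_0 - PV(D) = 28.3500 - 0.74617277 = 27.60382723
d1 = (ln(S_0'/K) + (r + sigma^2/2)*T) / (sigma*sqrt(T)) = -0.46349628
d2 = d1 - sigma*sqrt(T) = -0.72349628
exp(-rT) = 0.98289793
N(d1) = 0.32150434; N(d2) = 0.23468752
C = S_0' * N(d1) - K * exp(-rT) * N(d2) = 27.60382723 * 0.32150434 - 32.7700 * 0.98289793 * 0.23468752 = 1.3156


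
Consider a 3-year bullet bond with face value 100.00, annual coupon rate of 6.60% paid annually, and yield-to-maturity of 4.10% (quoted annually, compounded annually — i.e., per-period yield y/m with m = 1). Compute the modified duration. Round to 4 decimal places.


Coupon per period c = face * coupon_rate / m = 6.600000
Periods per year m = 1; per-period yield y/m = 0.041000
Number of cashflows N = 3
Cashflows (t years, CF_t, discount factor 1/(1+y/m)^(m*t), PV):
  t = 1.0000: CF_t = 6.600000, DF = 0.960615, PV = 6.340058
  t = 2.0000: CF_t = 6.600000, DF = 0.922781, PV = 6.090353
  t = 3.0000: CF_t = 106.600000, DF = 0.886437, PV = 94.494170
Price P = sum_t PV_t = 106.924581
First compute Macaulay numerator sum_t t * PV_t:
  t * PV_t at t = 1.0000: 6.340058
  t * PV_t at t = 2.0000: 12.180706
  t * PV_t at t = 3.0000: 283.482511
Macaulay duration D = 302.003275 / 106.924581 = 2.824451
Modified duration = D / (1 + y/m) = 2.824451 / (1 + 0.041000) = 2.713210

Answer: Modified duration = 2.7132


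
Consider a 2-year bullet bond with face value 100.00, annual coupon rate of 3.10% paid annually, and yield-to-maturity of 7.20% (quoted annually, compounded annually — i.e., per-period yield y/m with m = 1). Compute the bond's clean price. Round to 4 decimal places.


Answer: Price = 92.6076

Derivation:
Coupon per period c = face * coupon_rate / m = 3.100000
Periods per year m = 1; per-period yield y/m = 0.072000
Number of cashflows N = 2
Cashflows (t years, CF_t, discount factor 1/(1+y/m)^(m*t), PV):
  t = 1.0000: CF_t = 3.100000, DF = 0.932836, PV = 2.891791
  t = 2.0000: CF_t = 103.100000, DF = 0.870183, PV = 89.715833
Price P = sum_t PV_t = 92.607624


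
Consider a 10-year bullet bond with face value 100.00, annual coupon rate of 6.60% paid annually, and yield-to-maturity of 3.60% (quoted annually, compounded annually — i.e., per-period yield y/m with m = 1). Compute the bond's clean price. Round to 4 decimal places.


Coupon per period c = face * coupon_rate / m = 6.600000
Periods per year m = 1; per-period yield y/m = 0.036000
Number of cashflows N = 10
Cashflows (t years, CF_t, discount factor 1/(1+y/m)^(m*t), PV):
  t = 1.0000: CF_t = 6.600000, DF = 0.965251, PV = 6.370656
  t = 2.0000: CF_t = 6.600000, DF = 0.931709, PV = 6.149282
  t = 3.0000: CF_t = 6.600000, DF = 0.899333, PV = 5.935601
  t = 4.0000: CF_t = 6.600000, DF = 0.868082, PV = 5.729344
  t = 5.0000: CF_t = 6.600000, DF = 0.837917, PV = 5.530255
  t = 6.0000: CF_t = 6.600000, DF = 0.808801, PV = 5.338084
  t = 7.0000: CF_t = 6.600000, DF = 0.780696, PV = 5.152591
  t = 8.0000: CF_t = 6.600000, DF = 0.753567, PV = 4.973543
  t = 9.0000: CF_t = 6.600000, DF = 0.727381, PV = 4.800717
  t = 10.0000: CF_t = 106.600000, DF = 0.702106, PV = 74.844458
Price P = sum_t PV_t = 124.824532

Answer: Price = 124.8245


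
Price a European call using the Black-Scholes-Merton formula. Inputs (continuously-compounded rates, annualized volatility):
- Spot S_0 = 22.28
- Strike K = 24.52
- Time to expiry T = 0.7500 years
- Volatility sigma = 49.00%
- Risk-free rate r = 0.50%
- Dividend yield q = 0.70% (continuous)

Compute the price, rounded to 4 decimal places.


d1 = (ln(S/K) + (r - q + 0.5*sigma^2) * T) / (sigma * sqrt(T)) = -0.01711360
d2 = d1 - sigma * sqrt(T) = -0.44146604
exp(-rT) = 0.99625702; exp(-qT) = 0.99476376
C = S_0 * exp(-qT) * N(d1) - K * exp(-rT) * N(d2)
N(d1) = 0.49317300; N(d2) = 0.32943782
C = 22.2800 * 0.99476376 * 0.49317300 - 24.5200 * 0.99625702 * 0.32943782 = 2.8828

Answer: Price = 2.8828


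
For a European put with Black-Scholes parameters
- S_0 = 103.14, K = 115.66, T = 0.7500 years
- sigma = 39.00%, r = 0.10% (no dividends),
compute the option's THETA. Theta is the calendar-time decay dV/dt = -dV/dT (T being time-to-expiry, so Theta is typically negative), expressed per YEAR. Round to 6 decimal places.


Answer: Theta = -9.054755

Derivation:
d1 = -0.1681127451; d2 = -0.5058626526
phi(d1) = 0.3933444921; exp(-qT) = 1.0000000000; exp(-rT) = 0.9992502812
Theta = -S*exp(-qT)*phi(d1)*sigma/(2*sqrt(T)) + r*K*exp(-rT)*N(-d2) - q*S*exp(-qT)*N(-d1)
N(-d1) = 0.5667527085; N(-d2) = 0.6935234639; sqrt(T) = 0.8660254038
Term 1 = -103.1400 * 1.0000000000 * 0.3933444921 * 0.3900 / (2 * 0.8660254038) = -9.1349080451
Term 2 = 0.0010 * 115.6600 * 0.9992502812 * 0.6935234639 = 0.0801527867
Term 3 = 0 (no dividend yield, q = 0)
Theta = -9.1349080451 + (0.0801527867) + (0.0000000000) = -9.054755


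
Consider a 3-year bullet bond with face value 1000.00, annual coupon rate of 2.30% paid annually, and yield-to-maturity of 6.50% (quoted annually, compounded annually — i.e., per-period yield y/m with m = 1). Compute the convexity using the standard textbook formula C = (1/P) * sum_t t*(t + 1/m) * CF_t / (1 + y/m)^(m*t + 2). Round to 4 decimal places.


Answer: Convexity = 10.2450

Derivation:
Coupon per period c = face * coupon_rate / m = 23.000000
Periods per year m = 1; per-period yield y/m = 0.065000
Number of cashflows N = 3
Cashflows (t years, CF_t, discount factor 1/(1+y/m)^(m*t), PV):
  t = 1.0000: CF_t = 23.000000, DF = 0.938967, PV = 21.596244
  t = 2.0000: CF_t = 23.000000, DF = 0.881659, PV = 20.278164
  t = 3.0000: CF_t = 1023.000000, DF = 0.827849, PV = 846.889621
Price P = sum_t PV_t = 888.764029
Convexity numerator sum_t t*(t + 1/m) * CF_t / (1+y/m)^(m*t + 2):
  t = 1.0000: term = 38.081058
  t = 2.0000: term = 107.270587
  t = 3.0000: term = 8960.017149
Convexity = (1/P) * sum = 9105.368794 / 888.764029 = 10.244979


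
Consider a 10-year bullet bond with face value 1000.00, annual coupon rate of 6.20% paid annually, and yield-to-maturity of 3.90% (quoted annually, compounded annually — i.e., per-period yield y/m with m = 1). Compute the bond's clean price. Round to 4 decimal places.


Coupon per period c = face * coupon_rate / m = 62.000000
Periods per year m = 1; per-period yield y/m = 0.039000
Number of cashflows N = 10
Cashflows (t years, CF_t, discount factor 1/(1+y/m)^(m*t), PV):
  t = 1.0000: CF_t = 62.000000, DF = 0.962464, PV = 59.672762
  t = 2.0000: CF_t = 62.000000, DF = 0.926337, PV = 57.432880
  t = 3.0000: CF_t = 62.000000, DF = 0.891566, PV = 55.277074
  t = 4.0000: CF_t = 62.000000, DF = 0.858100, PV = 53.202189
  t = 5.0000: CF_t = 62.000000, DF = 0.825890, PV = 51.205186
  t = 6.0000: CF_t = 62.000000, DF = 0.794889, PV = 49.283144
  t = 7.0000: CF_t = 62.000000, DF = 0.765052, PV = 47.433247
  t = 8.0000: CF_t = 62.000000, DF = 0.736335, PV = 45.652788
  t = 9.0000: CF_t = 62.000000, DF = 0.708696, PV = 43.939161
  t = 10.0000: CF_t = 1062.000000, DF = 0.682094, PV = 724.384320
Price P = sum_t PV_t = 1187.482752

Answer: Price = 1187.4828


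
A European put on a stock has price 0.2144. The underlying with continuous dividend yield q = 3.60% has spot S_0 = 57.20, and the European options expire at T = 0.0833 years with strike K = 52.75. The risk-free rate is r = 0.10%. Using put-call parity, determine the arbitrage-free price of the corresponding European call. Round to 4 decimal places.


Put-call parity: C - P = S_0 * exp(-qT) - K * exp(-rT).
S_0 * exp(-qT) = 57.2000 * 0.99700569 = 57.02872558
K * exp(-rT) = 52.7500 * 0.99991670 = 52.74560611
C = P + S*exp(-qT) - K*exp(-rT)
C = 0.2144 + 57.02872558 - 52.74560611 = 4.4975

Answer: Call price = 4.4975
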